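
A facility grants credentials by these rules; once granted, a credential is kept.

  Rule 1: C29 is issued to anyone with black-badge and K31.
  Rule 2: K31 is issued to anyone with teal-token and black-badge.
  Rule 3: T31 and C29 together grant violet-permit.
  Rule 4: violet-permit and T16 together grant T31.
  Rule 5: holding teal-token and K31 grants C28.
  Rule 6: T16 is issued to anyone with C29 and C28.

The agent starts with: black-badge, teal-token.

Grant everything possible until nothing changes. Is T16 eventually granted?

Yes

Holding teal-token and black-badge grants K31 (Rule 2).
Holding teal-token and K31 grants C28 (Rule 5).
Holding black-badge and K31 grants C29 (Rule 1).
Holding C29 and C28 grants T16 (Rule 6).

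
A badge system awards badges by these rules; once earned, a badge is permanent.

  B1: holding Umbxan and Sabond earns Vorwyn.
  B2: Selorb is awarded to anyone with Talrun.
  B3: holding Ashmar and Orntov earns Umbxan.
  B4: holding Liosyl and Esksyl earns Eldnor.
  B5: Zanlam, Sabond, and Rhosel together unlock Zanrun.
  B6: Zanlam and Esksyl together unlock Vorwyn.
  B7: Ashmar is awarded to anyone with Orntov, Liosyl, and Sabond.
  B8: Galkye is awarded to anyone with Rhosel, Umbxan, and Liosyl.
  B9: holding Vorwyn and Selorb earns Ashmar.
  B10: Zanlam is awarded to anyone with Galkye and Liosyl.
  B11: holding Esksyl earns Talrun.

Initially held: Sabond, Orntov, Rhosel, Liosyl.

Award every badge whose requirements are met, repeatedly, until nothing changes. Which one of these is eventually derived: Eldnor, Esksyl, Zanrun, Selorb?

With Orntov, Liosyl, and Sabond, Ashmar is earned (B7).
With Ashmar and Orntov, Umbxan is earned (B3).
With Rhosel, Umbxan, and Liosyl, Galkye is earned (B8).
With Galkye and Liosyl, Zanlam is earned (B10).
With Zanlam, Sabond, and Rhosel, Zanrun is earned (B5).
Eldnor would need Liosyl and Esksyl (B4), but Esksyl is never earned. Selorb would need Talrun (B2), but Talrun is never earned. No rule produces Esksyl, and it is not given.

Zanrun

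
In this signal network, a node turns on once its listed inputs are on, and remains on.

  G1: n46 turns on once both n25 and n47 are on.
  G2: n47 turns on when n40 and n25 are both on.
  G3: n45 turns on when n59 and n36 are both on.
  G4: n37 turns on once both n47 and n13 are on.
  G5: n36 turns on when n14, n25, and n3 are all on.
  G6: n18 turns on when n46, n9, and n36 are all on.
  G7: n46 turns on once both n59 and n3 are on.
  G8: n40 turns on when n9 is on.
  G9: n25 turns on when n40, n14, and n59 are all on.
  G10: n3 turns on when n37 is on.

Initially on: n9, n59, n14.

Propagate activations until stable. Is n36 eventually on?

n36 would need n14, n25, and n3 (G5), but n3 never turns on.

No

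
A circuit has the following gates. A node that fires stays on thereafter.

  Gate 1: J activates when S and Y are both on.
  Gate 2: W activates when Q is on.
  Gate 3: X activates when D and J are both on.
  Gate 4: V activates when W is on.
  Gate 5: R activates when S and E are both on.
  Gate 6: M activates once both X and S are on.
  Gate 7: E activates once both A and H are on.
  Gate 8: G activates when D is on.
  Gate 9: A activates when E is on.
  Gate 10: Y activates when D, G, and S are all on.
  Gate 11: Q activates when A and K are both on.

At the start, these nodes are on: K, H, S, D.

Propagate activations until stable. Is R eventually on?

No

R would need S and E (Gate 5), but E never turns on.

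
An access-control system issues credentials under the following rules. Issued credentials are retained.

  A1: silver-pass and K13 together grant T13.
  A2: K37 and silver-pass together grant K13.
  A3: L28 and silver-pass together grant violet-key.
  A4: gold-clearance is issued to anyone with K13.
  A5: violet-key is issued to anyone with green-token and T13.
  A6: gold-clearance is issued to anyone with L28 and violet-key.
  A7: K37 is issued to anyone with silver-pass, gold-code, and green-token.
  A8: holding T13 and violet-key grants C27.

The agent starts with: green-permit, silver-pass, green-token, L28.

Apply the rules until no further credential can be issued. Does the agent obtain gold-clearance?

Holding L28 and silver-pass grants violet-key (A3).
Holding L28 and violet-key grants gold-clearance (A6).

Yes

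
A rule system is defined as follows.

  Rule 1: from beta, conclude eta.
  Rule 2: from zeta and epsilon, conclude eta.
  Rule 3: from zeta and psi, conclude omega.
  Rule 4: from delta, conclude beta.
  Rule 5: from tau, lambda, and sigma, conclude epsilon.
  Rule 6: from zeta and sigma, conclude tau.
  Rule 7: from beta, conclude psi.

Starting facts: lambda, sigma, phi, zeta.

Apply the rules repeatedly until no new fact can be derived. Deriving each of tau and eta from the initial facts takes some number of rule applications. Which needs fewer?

tau

tau: zeta and sigma hold, so tau follows (Rule 6). [1 rule application]
eta: zeta and sigma hold, so tau follows (Rule 6). tau, lambda, and sigma hold, so epsilon follows (Rule 5). zeta and epsilon hold, so eta follows (Rule 2). [3 rule applications]
tau needs fewer.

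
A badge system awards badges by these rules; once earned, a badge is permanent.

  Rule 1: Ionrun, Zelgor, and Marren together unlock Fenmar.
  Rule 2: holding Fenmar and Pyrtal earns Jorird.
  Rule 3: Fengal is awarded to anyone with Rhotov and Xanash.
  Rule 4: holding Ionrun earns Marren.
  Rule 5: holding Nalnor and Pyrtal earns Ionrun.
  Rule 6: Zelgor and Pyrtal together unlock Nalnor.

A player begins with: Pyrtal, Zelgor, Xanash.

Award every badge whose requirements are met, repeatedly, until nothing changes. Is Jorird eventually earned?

With Zelgor and Pyrtal, Nalnor is earned (Rule 6).
With Nalnor and Pyrtal, Ionrun is earned (Rule 5).
With Ionrun, Marren is earned (Rule 4).
With Ionrun, Zelgor, and Marren, Fenmar is earned (Rule 1).
With Fenmar and Pyrtal, Jorird is earned (Rule 2).

Yes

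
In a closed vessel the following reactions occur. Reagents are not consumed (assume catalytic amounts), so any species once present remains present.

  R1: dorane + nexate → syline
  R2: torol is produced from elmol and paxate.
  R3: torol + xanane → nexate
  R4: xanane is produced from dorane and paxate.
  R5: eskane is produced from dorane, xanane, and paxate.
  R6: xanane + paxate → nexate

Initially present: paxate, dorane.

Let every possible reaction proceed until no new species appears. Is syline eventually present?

Yes

dorane and paxate present → xanane forms (R4).
xanane and paxate present → nexate forms (R6).
dorane and nexate present → syline forms (R1).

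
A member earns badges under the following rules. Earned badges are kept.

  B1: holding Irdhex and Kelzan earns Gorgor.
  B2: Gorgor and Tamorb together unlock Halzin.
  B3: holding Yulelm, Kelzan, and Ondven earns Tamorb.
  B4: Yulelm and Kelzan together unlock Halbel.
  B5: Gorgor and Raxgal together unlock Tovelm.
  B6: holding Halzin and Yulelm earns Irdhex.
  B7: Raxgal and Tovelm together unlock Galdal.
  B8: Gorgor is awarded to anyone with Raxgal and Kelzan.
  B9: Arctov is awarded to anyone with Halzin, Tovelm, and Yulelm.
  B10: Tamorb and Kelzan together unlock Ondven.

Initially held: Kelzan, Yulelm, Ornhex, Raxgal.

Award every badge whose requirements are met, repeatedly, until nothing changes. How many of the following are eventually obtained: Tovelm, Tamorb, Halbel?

2

With Raxgal and Kelzan, Gorgor is earned (B8).
With Yulelm and Kelzan, Halbel is earned (B4).
With Gorgor and Raxgal, Tovelm is earned (B5).
Tovelm: reached.
Tamorb would need Yulelm, Kelzan, and Ondven (B3), but Ondven is never earned.
Halbel: reached.
Reached: Tovelm and Halbel — 2 of the 3.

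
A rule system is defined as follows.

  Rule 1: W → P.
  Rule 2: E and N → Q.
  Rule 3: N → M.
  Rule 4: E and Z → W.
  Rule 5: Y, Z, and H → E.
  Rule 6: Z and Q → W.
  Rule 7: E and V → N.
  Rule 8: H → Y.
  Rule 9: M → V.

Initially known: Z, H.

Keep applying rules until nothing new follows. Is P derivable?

Yes

H holds, so Y follows (Rule 8).
From Y, Z, and H, Rule 5 gives E.
From E and Z, Rule 4 gives W.
From W, Rule 1 gives P.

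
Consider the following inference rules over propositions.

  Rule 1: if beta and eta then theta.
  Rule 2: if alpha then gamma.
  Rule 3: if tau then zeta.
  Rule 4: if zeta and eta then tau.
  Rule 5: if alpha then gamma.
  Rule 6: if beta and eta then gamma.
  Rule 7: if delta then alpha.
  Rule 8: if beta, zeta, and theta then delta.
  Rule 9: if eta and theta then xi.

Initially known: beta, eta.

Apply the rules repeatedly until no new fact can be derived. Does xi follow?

Yes

From beta and eta, Rule 1 gives theta.
eta and theta hold, so xi follows (Rule 9).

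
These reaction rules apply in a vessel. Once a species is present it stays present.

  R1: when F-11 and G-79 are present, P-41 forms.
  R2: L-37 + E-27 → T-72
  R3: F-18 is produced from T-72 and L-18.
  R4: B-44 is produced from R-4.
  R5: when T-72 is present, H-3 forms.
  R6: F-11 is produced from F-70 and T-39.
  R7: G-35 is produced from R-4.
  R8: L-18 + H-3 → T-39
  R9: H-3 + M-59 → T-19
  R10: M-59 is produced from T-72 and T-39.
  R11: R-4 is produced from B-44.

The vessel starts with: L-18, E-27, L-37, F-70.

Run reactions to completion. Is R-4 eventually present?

No

R-4 would need B-44 (R11), but B-44 never forms.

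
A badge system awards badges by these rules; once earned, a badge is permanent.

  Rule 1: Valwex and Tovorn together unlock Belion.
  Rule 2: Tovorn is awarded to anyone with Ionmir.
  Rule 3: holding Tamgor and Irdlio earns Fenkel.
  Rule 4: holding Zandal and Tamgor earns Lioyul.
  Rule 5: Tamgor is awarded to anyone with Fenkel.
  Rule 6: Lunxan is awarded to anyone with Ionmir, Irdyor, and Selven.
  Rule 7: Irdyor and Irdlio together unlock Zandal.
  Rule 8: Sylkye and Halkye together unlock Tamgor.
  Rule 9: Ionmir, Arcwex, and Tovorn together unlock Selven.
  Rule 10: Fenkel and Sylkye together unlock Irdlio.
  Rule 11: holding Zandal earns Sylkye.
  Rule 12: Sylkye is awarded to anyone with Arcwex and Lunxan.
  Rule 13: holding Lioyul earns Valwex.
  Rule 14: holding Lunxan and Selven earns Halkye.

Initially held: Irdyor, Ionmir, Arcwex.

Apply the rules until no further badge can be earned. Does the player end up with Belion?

Belion would need Valwex and Tovorn (Rule 1), but Valwex is never earned.

No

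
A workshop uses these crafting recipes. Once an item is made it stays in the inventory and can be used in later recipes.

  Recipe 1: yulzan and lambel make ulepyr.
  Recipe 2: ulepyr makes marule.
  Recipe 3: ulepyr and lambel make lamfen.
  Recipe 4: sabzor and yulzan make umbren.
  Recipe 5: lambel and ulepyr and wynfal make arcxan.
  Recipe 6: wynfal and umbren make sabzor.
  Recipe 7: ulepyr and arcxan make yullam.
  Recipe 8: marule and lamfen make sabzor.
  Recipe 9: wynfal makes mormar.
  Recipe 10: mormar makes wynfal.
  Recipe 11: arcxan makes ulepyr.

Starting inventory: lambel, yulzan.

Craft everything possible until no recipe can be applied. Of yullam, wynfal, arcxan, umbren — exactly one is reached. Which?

umbren

yulzan and lambel → ulepyr (Recipe 1).
Using Recipe 3, ulepyr and lambel make lamfen.
ulepyr → marule (Recipe 2).
marule and lamfen → sabzor (Recipe 8).
Using Recipe 4, sabzor and yulzan make umbren.
arcxan would need lambel, ulepyr, and wynfal (Recipe 5), but wynfal is never obtained. wynfal would need mormar (Recipe 10), but mormar is never obtained. yullam would need ulepyr and arcxan (Recipe 7), but arcxan is never obtained.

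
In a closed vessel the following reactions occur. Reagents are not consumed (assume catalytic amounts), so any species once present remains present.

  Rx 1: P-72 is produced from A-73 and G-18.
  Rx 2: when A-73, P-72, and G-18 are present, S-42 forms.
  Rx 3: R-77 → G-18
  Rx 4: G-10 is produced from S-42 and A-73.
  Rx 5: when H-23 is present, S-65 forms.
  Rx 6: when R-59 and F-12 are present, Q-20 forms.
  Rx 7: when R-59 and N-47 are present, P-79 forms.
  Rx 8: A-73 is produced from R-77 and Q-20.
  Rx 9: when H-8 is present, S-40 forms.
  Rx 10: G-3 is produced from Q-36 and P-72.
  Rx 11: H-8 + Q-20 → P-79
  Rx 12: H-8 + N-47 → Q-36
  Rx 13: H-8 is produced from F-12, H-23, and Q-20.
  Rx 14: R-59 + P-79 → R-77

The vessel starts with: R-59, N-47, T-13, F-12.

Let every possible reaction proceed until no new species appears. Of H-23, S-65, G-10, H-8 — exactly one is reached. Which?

G-10

R-59 and N-47 present → P-79 forms (Rx 7).
R-59 and F-12 present → Q-20 forms (Rx 6).
R-59 and P-79 present → R-77 forms (Rx 14).
R-77 present → G-18 forms (Rx 3).
R-77 and Q-20 present → A-73 forms (Rx 8).
A-73 and G-18 present → P-72 forms (Rx 1).
A-73, P-72, and G-18 present → S-42 forms (Rx 2).
S-42 and A-73 present → G-10 forms (Rx 4).
H-8 would need F-12, H-23, and Q-20 (Rx 13), but H-23 never forms. S-65 would need H-23 (Rx 5), but H-23 never forms. No rule produces H-23, and it is not given.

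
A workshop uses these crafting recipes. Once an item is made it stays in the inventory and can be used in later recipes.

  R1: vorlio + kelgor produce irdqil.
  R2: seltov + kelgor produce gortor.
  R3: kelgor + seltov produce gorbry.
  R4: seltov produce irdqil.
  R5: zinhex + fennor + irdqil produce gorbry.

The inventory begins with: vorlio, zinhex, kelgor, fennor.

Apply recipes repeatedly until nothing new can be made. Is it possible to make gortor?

gortor would need seltov and kelgor (R2), but seltov is never obtained.

No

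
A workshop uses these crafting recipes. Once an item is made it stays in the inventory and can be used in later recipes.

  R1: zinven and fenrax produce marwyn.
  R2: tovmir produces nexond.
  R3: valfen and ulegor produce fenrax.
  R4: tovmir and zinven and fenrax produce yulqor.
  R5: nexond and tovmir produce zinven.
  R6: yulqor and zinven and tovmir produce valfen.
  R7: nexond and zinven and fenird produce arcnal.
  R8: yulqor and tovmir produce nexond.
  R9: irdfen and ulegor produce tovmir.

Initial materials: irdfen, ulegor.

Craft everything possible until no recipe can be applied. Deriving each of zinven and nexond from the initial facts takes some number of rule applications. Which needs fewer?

nexond

nexond: irdfen and ulegor → tovmir (R9). tovmir → nexond (R2). [2 rule applications]
zinven: Using R9, irdfen and ulegor make tovmir. Using R2, tovmir makes nexond. nexond and tovmir → zinven (R5). [3 rule applications]
nexond needs fewer.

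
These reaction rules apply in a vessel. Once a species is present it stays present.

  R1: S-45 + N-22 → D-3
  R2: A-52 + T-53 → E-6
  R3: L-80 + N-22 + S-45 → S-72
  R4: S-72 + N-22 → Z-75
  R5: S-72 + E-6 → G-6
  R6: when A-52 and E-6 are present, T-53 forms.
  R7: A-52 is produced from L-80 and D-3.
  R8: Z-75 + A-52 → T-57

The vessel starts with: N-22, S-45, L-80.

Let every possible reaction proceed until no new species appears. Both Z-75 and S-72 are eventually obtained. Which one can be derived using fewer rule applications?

S-72: L-80, N-22, and S-45 present → S-72 forms (R3). [1 rule application]
Z-75: L-80, N-22, and S-45 present → S-72 forms (R3). S-72 and N-22 present → Z-75 forms (R4). [2 rule applications]
S-72 needs fewer.

S-72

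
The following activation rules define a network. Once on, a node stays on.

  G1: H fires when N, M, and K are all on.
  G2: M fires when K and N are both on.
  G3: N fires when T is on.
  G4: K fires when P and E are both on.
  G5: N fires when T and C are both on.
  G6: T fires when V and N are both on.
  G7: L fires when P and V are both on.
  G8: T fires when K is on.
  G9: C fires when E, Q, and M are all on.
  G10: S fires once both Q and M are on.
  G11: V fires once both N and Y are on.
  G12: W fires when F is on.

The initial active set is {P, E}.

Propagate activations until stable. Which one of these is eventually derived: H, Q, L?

H

P and E are on, so K fires (G4).
G8: K on → T on.
T is on, so N fires (G3).
K and N are on, so M fires (G2).
N, M, and K are on, so H fires (G1).
L would need P and V (G7), but V never turns on. No rule produces Q, and it is not given.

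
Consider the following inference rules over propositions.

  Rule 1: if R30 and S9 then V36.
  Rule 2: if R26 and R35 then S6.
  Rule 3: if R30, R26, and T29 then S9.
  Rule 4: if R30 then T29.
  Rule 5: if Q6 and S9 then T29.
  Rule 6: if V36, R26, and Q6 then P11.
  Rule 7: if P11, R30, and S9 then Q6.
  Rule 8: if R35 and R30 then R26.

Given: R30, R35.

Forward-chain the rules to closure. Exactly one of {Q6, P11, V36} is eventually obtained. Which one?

R35 and R30 hold, so R26 follows (Rule 8).
R30 holds, so T29 follows (Rule 4).
From R30, R26, and T29, Rule 3 gives S9.
R30 and S9 hold, so V36 follows (Rule 1).
P11 would need V36, R26, and Q6 (Rule 6), but Q6 is never established. Q6 would need P11, R30, and S9 (Rule 7), but P11 is never established.

V36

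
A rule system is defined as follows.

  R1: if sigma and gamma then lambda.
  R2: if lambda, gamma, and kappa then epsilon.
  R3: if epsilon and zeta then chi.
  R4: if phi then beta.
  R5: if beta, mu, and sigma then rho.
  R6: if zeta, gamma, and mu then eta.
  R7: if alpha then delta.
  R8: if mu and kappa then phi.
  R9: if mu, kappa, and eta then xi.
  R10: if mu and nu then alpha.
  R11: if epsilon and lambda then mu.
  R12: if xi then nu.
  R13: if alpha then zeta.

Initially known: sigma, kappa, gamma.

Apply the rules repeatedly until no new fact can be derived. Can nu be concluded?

nu would need xi (R12), but xi is never established.

No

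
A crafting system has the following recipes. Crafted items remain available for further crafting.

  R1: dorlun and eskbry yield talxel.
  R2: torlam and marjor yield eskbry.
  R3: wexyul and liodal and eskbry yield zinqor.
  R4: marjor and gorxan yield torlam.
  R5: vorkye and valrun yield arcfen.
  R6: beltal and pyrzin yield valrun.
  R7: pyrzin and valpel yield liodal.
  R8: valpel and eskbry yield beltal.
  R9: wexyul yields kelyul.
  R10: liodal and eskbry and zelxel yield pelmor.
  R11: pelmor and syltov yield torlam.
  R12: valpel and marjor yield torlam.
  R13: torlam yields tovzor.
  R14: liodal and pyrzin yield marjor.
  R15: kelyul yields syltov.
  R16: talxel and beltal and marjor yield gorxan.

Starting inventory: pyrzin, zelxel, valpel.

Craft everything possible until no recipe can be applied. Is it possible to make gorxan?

gorxan would need talxel, beltal, and marjor (R16), but talxel is never obtained.

No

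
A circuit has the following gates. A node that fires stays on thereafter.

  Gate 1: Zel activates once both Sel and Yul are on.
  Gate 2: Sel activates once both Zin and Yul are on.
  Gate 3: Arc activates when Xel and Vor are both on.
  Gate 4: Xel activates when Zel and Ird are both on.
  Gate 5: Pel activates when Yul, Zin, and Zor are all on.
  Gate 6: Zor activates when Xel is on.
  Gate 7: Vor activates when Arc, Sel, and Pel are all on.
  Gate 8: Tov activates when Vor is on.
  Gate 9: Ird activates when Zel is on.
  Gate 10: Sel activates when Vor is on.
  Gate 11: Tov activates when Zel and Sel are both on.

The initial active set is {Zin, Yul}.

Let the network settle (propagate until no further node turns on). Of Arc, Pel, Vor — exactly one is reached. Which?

Gate 2: Zin and Yul on → Sel on.
Gate 1: Sel and Yul on → Zel on.
Gate 9: Zel on → Ird on.
Zel and Ird are on, so Xel activates (Gate 4).
Xel is on, so Zor activates (Gate 6).
Yul, Zin, and Zor are on, so Pel activates (Gate 5).
Arc would need Xel and Vor (Gate 3), but Vor never turns on. Vor would need Arc, Sel, and Pel (Gate 7), but Arc never turns on.

Pel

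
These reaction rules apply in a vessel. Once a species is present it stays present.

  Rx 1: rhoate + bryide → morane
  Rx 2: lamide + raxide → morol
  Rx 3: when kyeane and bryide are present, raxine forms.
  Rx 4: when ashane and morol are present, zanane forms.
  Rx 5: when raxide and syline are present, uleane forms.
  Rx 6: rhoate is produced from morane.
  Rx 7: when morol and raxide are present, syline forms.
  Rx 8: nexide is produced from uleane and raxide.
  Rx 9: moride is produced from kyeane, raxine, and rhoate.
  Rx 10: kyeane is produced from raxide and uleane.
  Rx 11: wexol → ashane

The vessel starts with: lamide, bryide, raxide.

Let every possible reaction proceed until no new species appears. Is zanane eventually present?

zanane would need ashane and morol (Rx 4), but ashane never forms.

No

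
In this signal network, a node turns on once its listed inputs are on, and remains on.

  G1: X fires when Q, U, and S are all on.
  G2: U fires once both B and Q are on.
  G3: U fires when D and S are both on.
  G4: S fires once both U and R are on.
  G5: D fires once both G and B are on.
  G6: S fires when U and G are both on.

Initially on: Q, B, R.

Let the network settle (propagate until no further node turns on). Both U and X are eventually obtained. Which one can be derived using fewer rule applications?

U

U: B and Q are on, so U fires (G2). [1 rule application]
X: B and Q are on, so U fires (G2). U and R are on, so S fires (G4). Q, U, and S are on, so X fires (G1). [3 rule applications]
U needs fewer.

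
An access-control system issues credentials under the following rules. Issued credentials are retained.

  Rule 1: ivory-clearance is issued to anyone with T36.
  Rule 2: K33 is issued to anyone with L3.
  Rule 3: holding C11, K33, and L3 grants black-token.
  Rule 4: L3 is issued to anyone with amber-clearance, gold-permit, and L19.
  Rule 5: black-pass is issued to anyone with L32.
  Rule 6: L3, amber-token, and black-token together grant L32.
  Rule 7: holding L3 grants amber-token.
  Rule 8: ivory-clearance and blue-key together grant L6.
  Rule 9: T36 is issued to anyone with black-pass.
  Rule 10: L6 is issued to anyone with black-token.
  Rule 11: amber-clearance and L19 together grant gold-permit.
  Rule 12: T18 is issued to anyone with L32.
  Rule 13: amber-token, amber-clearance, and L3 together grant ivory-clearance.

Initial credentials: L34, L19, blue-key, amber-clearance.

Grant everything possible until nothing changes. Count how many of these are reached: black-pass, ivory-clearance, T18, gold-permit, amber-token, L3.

Holding amber-clearance and L19 grants gold-permit (Rule 11).
Holding amber-clearance, gold-permit, and L19 grants L3 (Rule 4).
Holding L3 grants amber-token (Rule 7).
Holding amber-token, amber-clearance, and L3 grants ivory-clearance (Rule 13).
black-pass would need L32 (Rule 5), but L32 is never granted.
ivory-clearance: reached.
T18 would need L32 (Rule 12), but L32 is never granted.
gold-permit: reached.
amber-token: reached.
L3: reached.
Reached: ivory-clearance, gold-permit, amber-token, and L3 — 4 of the 6.

4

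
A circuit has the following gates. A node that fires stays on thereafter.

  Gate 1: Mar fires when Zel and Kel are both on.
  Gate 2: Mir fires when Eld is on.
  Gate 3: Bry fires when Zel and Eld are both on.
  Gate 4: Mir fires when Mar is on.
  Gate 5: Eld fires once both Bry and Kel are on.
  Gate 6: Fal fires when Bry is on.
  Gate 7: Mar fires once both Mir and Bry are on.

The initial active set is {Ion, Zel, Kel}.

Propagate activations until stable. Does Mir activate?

Yes

Gate 1: Zel and Kel on → Mar on.
Mar is on, so Mir fires (Gate 4).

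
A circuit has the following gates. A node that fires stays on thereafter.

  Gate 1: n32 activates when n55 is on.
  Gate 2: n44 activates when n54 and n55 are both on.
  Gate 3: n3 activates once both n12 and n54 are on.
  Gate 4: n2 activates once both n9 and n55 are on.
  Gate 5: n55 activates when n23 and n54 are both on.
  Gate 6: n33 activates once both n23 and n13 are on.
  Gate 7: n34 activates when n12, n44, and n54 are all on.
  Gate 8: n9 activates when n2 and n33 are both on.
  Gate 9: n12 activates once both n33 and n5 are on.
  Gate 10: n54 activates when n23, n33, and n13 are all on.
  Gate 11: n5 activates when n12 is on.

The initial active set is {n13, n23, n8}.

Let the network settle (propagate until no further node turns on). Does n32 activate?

Yes

n23 and n13 are on, so n33 activates (Gate 6).
Gate 10: n23, n33, and n13 on → n54 on.
n23 and n54 are on, so n55 activates (Gate 5).
Gate 1: n55 on → n32 on.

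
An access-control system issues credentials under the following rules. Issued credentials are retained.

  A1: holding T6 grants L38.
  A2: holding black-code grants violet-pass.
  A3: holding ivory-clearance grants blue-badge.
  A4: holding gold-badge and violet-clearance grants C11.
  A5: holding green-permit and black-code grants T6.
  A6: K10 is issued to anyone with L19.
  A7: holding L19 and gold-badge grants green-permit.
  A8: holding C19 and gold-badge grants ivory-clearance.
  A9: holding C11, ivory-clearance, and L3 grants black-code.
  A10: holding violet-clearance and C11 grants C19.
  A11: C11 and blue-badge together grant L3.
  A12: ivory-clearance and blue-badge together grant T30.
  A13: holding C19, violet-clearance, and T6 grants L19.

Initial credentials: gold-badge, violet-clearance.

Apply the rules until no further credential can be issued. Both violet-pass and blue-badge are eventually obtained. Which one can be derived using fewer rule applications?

blue-badge: Holding gold-badge and violet-clearance grants C11 (A4). Holding violet-clearance and C11 grants C19 (A10). Holding C19 and gold-badge grants ivory-clearance (A8). Holding ivory-clearance grants blue-badge (A3). [4 rule applications]
violet-pass: Holding gold-badge and violet-clearance grants C11 (A4). Holding violet-clearance and C11 grants C19 (A10). Holding C19 and gold-badge grants ivory-clearance (A8). Holding ivory-clearance grants blue-badge (A3). Holding C11 and blue-badge grants L3 (A11). Holding C11, ivory-clearance, and L3 grants black-code (A9). Holding black-code grants violet-pass (A2). [7 rule applications]
blue-badge needs fewer.

blue-badge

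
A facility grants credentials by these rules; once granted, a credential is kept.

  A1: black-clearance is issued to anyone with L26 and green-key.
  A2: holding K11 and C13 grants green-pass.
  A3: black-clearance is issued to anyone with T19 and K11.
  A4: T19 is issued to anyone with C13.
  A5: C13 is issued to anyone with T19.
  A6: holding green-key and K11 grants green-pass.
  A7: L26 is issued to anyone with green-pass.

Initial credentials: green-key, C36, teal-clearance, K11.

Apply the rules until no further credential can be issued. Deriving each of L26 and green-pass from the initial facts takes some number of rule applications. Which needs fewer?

green-pass

green-pass: Holding green-key and K11 grants green-pass (A6). [1 rule application]
L26: Holding green-key and K11 grants green-pass (A6). Holding green-pass grants L26 (A7). [2 rule applications]
green-pass needs fewer.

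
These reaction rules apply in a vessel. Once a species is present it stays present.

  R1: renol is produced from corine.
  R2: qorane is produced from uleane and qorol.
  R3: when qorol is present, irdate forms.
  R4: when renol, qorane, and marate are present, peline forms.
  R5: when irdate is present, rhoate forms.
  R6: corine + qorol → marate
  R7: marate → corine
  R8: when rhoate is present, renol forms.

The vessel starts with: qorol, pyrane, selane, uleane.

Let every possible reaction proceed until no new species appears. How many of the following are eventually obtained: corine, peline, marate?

corine would need marate (R7), but marate never forms.
peline would need renol, qorane, and marate (R4), but marate never forms.
marate would need corine and qorol (R6), but corine never forms.
None of the 3 are reached.

0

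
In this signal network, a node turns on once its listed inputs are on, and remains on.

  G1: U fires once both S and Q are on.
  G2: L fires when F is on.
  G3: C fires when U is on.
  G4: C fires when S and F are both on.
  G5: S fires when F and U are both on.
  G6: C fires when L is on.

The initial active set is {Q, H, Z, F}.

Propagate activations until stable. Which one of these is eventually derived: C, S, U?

F is on, so L fires (G2).
G6: L on → C on.
S would need F and U (G5), but U never turns on. U would need S and Q (G1), but S never turns on.

C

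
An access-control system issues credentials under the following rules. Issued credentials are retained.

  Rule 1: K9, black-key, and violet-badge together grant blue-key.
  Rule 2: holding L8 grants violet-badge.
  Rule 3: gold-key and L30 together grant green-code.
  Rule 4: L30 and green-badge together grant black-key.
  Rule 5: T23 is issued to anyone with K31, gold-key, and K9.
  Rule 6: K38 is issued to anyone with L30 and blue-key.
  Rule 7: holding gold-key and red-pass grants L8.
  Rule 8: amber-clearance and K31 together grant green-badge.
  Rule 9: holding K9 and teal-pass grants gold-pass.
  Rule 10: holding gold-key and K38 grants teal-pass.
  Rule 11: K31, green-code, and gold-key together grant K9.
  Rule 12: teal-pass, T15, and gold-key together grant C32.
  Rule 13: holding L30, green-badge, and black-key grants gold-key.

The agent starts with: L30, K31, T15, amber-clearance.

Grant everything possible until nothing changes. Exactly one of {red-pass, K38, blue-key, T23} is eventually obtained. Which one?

Holding amber-clearance and K31 grants green-badge (Rule 8).
Holding L30 and green-badge grants black-key (Rule 4).
Holding L30, green-badge, and black-key grants gold-key (Rule 13).
Holding gold-key and L30 grants green-code (Rule 3).
Holding K31, green-code, and gold-key grants K9 (Rule 11).
Holding K31, gold-key, and K9 grants T23 (Rule 5).
No rule produces red-pass, and it is not given. K38 would need L30 and blue-key (Rule 6), but blue-key is never granted. blue-key would need K9, black-key, and violet-badge (Rule 1), but violet-badge is never granted.

T23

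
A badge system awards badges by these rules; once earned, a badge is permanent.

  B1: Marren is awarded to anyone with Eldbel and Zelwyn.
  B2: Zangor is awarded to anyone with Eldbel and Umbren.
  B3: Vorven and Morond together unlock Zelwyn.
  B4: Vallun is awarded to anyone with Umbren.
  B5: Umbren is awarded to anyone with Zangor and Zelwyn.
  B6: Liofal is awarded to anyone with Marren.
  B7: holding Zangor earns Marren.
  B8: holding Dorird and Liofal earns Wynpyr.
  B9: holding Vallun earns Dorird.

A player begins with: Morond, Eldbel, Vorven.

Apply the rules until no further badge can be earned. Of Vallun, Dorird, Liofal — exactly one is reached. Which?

Liofal

With Vorven and Morond, Zelwyn is earned (B3).
With Eldbel and Zelwyn, Marren is earned (B1).
With Marren, Liofal is earned (B6).
Vallun would need Umbren (B4), but Umbren is never earned. Dorird would need Vallun (B9), but Vallun is never earned.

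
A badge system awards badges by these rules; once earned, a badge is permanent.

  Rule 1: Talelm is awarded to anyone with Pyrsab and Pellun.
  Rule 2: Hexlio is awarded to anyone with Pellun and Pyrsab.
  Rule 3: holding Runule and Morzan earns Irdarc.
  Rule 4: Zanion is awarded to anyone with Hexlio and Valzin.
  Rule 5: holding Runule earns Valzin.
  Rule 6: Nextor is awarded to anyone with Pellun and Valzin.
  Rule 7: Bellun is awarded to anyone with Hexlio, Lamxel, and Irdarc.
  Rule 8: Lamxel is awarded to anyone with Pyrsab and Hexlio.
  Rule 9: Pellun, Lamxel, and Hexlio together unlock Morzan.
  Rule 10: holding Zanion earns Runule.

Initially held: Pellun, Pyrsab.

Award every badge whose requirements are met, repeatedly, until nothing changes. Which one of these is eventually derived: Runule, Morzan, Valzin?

With Pellun and Pyrsab, Hexlio is earned (Rule 2).
With Pyrsab and Hexlio, Lamxel is earned (Rule 8).
With Pellun, Lamxel, and Hexlio, Morzan is earned (Rule 9).
Runule would need Zanion (Rule 10), but Zanion is never earned. Valzin would need Runule (Rule 5), but Runule is never earned.

Morzan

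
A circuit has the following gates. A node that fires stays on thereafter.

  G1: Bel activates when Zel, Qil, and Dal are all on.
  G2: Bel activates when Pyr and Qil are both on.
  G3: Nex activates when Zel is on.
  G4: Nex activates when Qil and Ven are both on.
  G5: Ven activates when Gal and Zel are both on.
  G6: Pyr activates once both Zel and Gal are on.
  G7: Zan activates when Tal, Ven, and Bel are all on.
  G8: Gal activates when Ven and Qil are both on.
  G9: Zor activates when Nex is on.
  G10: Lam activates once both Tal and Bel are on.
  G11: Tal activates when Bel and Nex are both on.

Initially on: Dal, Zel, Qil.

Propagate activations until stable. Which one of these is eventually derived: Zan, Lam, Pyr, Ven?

G3: Zel on → Nex on.
Zel, Qil, and Dal are on, so Bel activates (G1).
G11: Bel and Nex on → Tal on.
G10: Tal and Bel on → Lam on.
Zan would need Tal, Ven, and Bel (G7), but Ven never turns on. Pyr would need Zel and Gal (G6), but Gal never turns on. Ven would need Gal and Zel (G5), but Gal never turns on.

Lam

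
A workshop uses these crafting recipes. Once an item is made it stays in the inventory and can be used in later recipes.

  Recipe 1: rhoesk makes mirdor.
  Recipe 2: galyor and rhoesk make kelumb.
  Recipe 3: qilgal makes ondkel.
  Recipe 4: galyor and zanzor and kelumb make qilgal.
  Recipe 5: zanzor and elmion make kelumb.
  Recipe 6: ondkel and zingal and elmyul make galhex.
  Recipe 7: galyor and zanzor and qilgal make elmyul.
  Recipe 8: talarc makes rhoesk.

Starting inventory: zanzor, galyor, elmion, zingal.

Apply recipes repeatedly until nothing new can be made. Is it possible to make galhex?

Yes

Using Recipe 5, zanzor and elmion make kelumb.
Using Recipe 4, galyor, zanzor, and kelumb make qilgal.
Using Recipe 7, galyor, zanzor, and qilgal make elmyul.
qilgal → ondkel (Recipe 3).
Using Recipe 6, ondkel, zingal, and elmyul make galhex.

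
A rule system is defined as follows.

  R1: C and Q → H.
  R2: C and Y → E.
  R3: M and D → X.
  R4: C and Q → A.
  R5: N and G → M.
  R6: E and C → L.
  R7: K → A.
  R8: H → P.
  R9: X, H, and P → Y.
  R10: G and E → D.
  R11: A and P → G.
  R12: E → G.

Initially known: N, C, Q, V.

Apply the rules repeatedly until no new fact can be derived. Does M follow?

Yes

From C and Q, R1 gives H.
From C and Q, R4 gives A.
H holds, so P follows (R8).
A and P hold, so G follows (R11).
N and G hold, so M follows (R5).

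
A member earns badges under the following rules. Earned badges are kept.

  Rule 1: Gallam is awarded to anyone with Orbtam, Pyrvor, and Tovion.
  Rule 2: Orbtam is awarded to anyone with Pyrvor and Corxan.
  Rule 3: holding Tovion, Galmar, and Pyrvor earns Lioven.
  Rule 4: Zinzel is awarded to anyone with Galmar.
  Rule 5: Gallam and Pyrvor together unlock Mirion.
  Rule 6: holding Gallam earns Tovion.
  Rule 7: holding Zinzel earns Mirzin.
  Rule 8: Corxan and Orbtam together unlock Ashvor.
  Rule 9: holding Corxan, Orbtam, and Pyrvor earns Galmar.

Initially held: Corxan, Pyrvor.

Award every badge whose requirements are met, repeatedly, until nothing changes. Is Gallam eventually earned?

No

Gallam would need Orbtam, Pyrvor, and Tovion (Rule 1), but Tovion is never earned.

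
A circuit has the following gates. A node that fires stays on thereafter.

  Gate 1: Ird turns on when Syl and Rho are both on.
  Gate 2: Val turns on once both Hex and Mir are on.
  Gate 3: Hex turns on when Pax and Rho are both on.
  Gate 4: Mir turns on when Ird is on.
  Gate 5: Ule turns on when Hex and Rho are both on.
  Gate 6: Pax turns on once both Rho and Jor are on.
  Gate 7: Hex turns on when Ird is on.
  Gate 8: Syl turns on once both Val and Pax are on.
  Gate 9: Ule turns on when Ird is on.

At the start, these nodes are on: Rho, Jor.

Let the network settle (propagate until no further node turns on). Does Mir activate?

Mir would need Ird (Gate 4), but Ird never turns on.

No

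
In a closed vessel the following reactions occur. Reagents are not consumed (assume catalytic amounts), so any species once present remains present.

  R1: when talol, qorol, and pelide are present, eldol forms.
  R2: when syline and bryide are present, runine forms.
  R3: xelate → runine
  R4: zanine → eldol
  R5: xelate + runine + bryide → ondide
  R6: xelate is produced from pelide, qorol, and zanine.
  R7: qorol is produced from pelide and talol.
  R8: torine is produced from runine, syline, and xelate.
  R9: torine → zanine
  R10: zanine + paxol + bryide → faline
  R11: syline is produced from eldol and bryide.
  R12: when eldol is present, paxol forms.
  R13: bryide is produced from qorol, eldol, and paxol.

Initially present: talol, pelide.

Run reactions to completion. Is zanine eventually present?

zanine would need torine (R9), but torine never forms.

No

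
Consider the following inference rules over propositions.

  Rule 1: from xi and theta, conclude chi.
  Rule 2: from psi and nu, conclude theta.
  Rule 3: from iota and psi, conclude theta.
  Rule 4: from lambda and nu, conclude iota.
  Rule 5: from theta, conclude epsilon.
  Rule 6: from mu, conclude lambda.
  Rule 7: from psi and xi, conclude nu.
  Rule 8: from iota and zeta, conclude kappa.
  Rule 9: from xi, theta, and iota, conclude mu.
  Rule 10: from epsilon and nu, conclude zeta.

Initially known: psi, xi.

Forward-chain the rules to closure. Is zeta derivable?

psi and xi hold, so nu follows (Rule 7).
psi and nu hold, so theta follows (Rule 2).
theta holds, so epsilon follows (Rule 5).
From epsilon and nu, Rule 10 gives zeta.

Yes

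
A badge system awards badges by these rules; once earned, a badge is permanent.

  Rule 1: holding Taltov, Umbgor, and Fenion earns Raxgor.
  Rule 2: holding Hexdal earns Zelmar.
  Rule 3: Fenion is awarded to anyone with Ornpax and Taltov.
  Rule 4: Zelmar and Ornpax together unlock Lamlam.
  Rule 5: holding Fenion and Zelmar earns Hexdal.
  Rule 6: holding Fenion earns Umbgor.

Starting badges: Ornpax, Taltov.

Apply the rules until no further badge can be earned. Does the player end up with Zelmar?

Zelmar would need Hexdal (Rule 2), but Hexdal is never earned.

No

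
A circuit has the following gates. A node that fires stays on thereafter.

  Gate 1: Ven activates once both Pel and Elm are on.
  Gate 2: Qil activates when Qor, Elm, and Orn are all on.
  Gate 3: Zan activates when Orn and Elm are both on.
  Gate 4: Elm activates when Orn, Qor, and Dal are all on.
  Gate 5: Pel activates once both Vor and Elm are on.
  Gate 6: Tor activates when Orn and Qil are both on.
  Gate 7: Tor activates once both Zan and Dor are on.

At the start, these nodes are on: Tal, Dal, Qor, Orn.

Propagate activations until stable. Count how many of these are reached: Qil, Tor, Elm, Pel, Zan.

4

Orn, Qor, and Dal are on, so Elm activates (Gate 4).
Qor, Elm, and Orn are on, so Qil activates (Gate 2).
Gate 3: Orn and Elm on → Zan on.
Gate 6: Orn and Qil on → Tor on.
Qil: reached.
Tor: reached.
Elm: reached.
Pel would need Vor and Elm (Gate 5), but Vor never turns on.
Zan: reached.
Reached: Qil, Tor, Elm, and Zan — 4 of the 5.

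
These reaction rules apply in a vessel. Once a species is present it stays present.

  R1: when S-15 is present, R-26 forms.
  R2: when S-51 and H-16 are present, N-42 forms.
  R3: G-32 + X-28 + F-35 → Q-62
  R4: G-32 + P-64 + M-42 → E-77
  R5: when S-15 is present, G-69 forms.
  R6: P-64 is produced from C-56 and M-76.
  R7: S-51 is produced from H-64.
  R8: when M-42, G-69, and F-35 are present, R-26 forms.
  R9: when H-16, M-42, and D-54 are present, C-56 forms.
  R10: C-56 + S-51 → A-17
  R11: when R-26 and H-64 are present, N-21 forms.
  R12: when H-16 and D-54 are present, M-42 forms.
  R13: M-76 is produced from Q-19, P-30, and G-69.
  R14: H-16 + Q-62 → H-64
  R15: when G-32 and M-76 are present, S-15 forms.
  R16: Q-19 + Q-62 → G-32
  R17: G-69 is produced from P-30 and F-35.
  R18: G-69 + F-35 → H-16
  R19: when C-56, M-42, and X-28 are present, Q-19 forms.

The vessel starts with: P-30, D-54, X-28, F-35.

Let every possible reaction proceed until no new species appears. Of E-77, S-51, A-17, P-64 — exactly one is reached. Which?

P-30 and F-35 present → G-69 forms (R17).
G-69 and F-35 present → H-16 forms (R18).
H-16 and D-54 present → M-42 forms (R12).
H-16, M-42, and D-54 present → C-56 forms (R9).
C-56, M-42, and X-28 present → Q-19 forms (R19).
Q-19, P-30, and G-69 present → M-76 forms (R13).
C-56 and M-76 present → P-64 forms (R6).
E-77 would need G-32, P-64, and M-42 (R4), but G-32 never forms. A-17 would need C-56 and S-51 (R10), but S-51 never forms. S-51 would need H-64 (R7), but H-64 never forms.

P-64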